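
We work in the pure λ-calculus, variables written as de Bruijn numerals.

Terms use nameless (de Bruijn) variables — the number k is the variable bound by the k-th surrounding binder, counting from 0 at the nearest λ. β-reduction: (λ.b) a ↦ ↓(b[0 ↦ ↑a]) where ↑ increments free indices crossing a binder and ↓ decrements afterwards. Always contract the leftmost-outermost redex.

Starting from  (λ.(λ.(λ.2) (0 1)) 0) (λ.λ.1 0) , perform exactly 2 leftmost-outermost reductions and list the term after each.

  start: (λ.(λ.(λ.2) (0 1)) 0) (λ.λ.1 0)
  step 1: (λ.(λ.λ.λ.1 0) (0 (λ.λ.1 0))) (λ.λ.1 0)
  step 2: (λ.λ.λ.1 0) ((λ.λ.1 0) (λ.λ.1 0))

Answer: after 2 steps: (λ.λ.λ.1 0) ((λ.λ.1 0) (λ.λ.1 0))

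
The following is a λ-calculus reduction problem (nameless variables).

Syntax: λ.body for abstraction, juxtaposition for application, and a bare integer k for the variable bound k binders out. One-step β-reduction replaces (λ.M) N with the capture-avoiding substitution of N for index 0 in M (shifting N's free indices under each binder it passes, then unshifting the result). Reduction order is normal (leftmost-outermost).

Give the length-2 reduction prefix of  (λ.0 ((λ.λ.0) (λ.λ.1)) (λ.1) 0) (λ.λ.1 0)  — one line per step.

Answer: after 2 steps: (λ.(λ.λ.0) (λ.λ.1) 0) (λ.λ.λ.1 0) (λ.λ.1 0)

Working:
  start: (λ.0 ((λ.λ.0) (λ.λ.1)) (λ.1) 0) (λ.λ.1 0)
  [1] (λ.λ.1 0) ((λ.λ.0) (λ.λ.1)) (λ.λ.λ.1 0) (λ.λ.1 0)
  [2] (λ.(λ.λ.0) (λ.λ.1) 0) (λ.λ.λ.1 0) (λ.λ.1 0)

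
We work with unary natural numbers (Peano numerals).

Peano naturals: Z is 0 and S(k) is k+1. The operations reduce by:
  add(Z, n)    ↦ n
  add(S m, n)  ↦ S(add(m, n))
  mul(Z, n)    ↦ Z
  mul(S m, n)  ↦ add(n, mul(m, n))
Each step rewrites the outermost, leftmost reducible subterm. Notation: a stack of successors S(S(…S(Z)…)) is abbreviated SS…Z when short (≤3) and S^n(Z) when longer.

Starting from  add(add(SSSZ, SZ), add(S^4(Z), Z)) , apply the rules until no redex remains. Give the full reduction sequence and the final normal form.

Answer: normal form = S^8(Z)  (in 14 steps)

Reduction:
  start: add(add(SSSZ, SZ), add(S^4(Z), Z))
  →1  add(S(add(SSZ, SZ)), add(S^4(Z), Z))
  →2  S(add(add(SSZ, SZ), add(S^4(Z), Z)))
  →3  S(add(S(add(SZ, SZ)), add(S^4(Z), Z)))
  →4  S(S(add(add(SZ, SZ), add(S^4(Z), Z))))
  →5  S(S(add(S(add(Z, SZ)), add(S^4(Z), Z))))
  →6  S(S(S(add(add(Z, SZ), add(S^4(Z), Z)))))
  →7  S(S(S(add(SZ, add(S^4(Z), Z)))))
  →8  S(S(S(S(add(Z, add(S^4(Z), Z))))))
  →9  S(S(S(S(add(S^4(Z), Z)))))
  →10  S(S(S(S(S(add(SSSZ, Z))))))
  →11  S(S(S(S(S(S(add(SSZ, Z)))))))
  →12  S(S(S(S(S(S(S(add(SZ, Z))))))))
  →13  S(S(S(S(S(S(S(S(add(Z, Z)))))))))
  →14  S^8(Z)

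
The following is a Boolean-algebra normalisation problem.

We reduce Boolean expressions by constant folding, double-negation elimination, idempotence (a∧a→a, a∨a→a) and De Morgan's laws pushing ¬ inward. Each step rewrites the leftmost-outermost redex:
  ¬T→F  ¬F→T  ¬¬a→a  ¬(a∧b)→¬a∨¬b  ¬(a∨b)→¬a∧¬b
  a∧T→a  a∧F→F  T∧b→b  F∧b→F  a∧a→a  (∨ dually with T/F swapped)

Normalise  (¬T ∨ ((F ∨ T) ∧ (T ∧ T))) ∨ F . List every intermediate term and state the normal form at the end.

Answer: normal form = T  (in 6 steps)

Working:
  start: (¬T ∨ ((F ∨ T) ∧ (T ∧ T))) ∨ F
  step 1: ¬T ∨ ((F ∨ T) ∧ (T ∧ T))
  step 2: F ∨ ((F ∨ T) ∧ (T ∧ T))
  step 3: (F ∨ T) ∧ (T ∧ T)
  step 4: T ∧ (T ∧ T)
  step 5: T ∧ T
  step 6: T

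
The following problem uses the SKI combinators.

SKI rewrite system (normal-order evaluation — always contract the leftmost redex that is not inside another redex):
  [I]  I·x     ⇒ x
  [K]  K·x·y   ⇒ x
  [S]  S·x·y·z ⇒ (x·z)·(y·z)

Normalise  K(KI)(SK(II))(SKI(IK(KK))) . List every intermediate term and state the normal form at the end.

  start: K(KI)(SK(II))(SKI(IK(KK)))
  step 1: KI(SKI(IK(KK)))
  step 2: I

Answer: normal form = I  (in 2 steps)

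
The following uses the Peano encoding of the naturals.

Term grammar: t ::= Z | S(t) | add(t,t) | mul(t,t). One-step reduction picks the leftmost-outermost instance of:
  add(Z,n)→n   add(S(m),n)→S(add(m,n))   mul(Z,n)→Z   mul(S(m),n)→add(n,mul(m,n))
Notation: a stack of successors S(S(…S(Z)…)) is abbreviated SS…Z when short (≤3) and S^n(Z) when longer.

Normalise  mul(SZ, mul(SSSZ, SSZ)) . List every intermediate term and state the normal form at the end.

Answer: normal form = S^6(Z)  (in 22 steps)

Reduction:
  start: mul(SZ, mul(SSSZ, SSZ))
  [1] add(mul(SSSZ, SSZ), mul(Z, mul(SSSZ, SSZ)))
  [2] add(add(SSZ, mul(SSZ, SSZ)), mul(Z, mul(SSSZ, SSZ)))
  [3] add(S(add(SZ, mul(SSZ, SSZ))), mul(Z, mul(SSSZ, SSZ)))
  [4] S(add(add(SZ, mul(SSZ, SSZ)), mul(Z, mul(SSSZ, SSZ))))
  [5] S(add(S(add(Z, mul(SSZ, SSZ))), mul(Z, mul(SSSZ, SSZ))))
  [6] S(S(add(add(Z, mul(SSZ, SSZ)), mul(Z, mul(SSSZ, SSZ)))))
  [7] S(S(add(mul(SSZ, SSZ), mul(Z, mul(SSSZ, SSZ)))))
  [8] S(S(add(add(SSZ, mul(SZ, SSZ)), mul(Z, mul(SSSZ, SSZ)))))
  [9] S(S(add(S(add(SZ, mul(SZ, SSZ))), mul(Z, mul(SSSZ, SSZ)))))
  [10] S(S(S(add(add(SZ, mul(SZ, SSZ)), mul(Z, mul(SSSZ, SSZ))))))
  [11] S(S(S(add(S(add(Z, mul(SZ, SSZ))), mul(Z, mul(SSSZ, SSZ))))))
  [12] S(S(S(S(add(add(Z, mul(SZ, SSZ)), mul(Z, mul(SSSZ, SSZ)))))))
  [13] S(S(S(S(add(mul(SZ, SSZ), mul(Z, mul(SSSZ, SSZ)))))))
  [14] S(S(S(S(add(add(SSZ, mul(Z, SSZ)), mul(Z, mul(SSSZ, SSZ)))))))
  [15] S(S(S(S(add(S(add(SZ, mul(Z, SSZ))), mul(Z, mul(SSSZ, SSZ)))))))
  [16] S(S(S(S(S(add(add(SZ, mul(Z, SSZ)), mul(Z, mul(SSSZ, SSZ))))))))
  [17] S(S(S(S(S(add(S(add(Z, mul(Z, SSZ))), mul(Z, mul(SSSZ, SSZ))))))))
  [18] S(S(S(S(S(S(add(add(Z, mul(Z, SSZ)), mul(Z, mul(SSSZ, SSZ)))))))))
  [19] S(S(S(S(S(S(add(mul(Z, SSZ), mul(Z, mul(SSSZ, SSZ)))))))))
  [20] S(S(S(S(S(S(add(Z, mul(Z, mul(SSSZ, SSZ)))))))))
  [21] S(S(S(S(S(S(mul(Z, mul(SSSZ, SSZ))))))))
  [22] S^6(Z)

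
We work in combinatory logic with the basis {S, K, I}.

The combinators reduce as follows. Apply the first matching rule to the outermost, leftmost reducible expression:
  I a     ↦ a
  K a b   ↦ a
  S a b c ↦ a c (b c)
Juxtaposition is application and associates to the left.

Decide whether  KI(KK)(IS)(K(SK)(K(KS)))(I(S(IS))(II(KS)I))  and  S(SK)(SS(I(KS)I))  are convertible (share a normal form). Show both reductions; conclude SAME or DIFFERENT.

Answer: SAME — A ⇓ S(SK)(SSS), B ⇓ S(SK)(SSS)

Working:
Term A:
  start: KI(KK)(IS)(K(SK)(K(KS)))(I(S(IS))(II(KS)I))
  →1  I(IS)(K(SK)(K(KS)))(I(S(IS))(II(KS)I))
  →2  IS(K(SK)(K(KS)))(I(S(IS))(II(KS)I))
  →3  S(K(SK)(K(KS)))(I(S(IS))(II(KS)I))
  →4  S(SK)(I(S(IS))(II(KS)I))
  →5  S(SK)(S(IS)(II(KS)I))
  →6  S(SK)(SS(II(KS)I))
  →7  S(SK)(SS(I(KS)I))
  →8  S(SK)(SS(KSI))
  →9  S(SK)(SSS)

Term B:
  start: S(SK)(SS(I(KS)I))
  →1  S(SK)(SS(KSI))
  →2  S(SK)(SSS)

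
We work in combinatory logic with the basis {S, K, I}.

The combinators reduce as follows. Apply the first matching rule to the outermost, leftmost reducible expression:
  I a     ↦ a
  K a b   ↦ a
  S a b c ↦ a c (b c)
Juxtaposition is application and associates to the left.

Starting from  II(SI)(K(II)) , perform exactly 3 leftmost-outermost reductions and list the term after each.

  start: II(SI)(K(II))
  [1] I(SI)(K(II))
  [2] SI(K(II))
  [3] SI(KI)

Answer: after 3 steps: SI(KI)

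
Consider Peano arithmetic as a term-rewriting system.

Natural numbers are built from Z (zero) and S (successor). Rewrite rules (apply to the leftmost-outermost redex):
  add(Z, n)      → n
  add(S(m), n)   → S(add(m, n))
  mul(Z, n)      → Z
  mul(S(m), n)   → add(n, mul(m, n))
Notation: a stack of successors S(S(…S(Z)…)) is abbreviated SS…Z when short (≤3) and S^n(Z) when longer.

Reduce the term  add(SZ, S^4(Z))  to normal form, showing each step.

Answer: normal form = S^5(Z)  (in 2 steps)

Derivation:
  start: add(SZ, S^4(Z))
  →1  S(add(Z, S^4(Z)))
  →2  S^5(Z)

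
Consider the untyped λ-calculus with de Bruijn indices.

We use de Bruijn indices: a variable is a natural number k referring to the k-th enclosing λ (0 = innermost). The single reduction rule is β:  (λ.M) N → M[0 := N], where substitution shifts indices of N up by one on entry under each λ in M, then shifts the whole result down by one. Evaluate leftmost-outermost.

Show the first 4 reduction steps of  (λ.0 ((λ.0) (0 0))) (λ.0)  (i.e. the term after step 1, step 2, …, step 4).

Answer: after 4 steps: λ.0

Working:
  start: (λ.0 ((λ.0) (0 0))) (λ.0)
  step 1: (λ.0) ((λ.0) ((λ.0) (λ.0)))
  step 2: (λ.0) ((λ.0) (λ.0))
  step 3: (λ.0) (λ.0)
  step 4: λ.0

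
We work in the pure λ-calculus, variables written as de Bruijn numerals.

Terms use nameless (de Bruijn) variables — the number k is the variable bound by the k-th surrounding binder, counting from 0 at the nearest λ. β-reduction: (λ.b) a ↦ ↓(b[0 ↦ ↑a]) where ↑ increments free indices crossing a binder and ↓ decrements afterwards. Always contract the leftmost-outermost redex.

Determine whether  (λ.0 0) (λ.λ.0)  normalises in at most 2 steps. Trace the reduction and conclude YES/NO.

Answer: YES — reaches normal form λ.0 in 2 ≤ 2 steps

Reduction:
  start: (λ.0 0) (λ.λ.0)
  →1  (λ.λ.0) (λ.λ.0)
  →2  λ.0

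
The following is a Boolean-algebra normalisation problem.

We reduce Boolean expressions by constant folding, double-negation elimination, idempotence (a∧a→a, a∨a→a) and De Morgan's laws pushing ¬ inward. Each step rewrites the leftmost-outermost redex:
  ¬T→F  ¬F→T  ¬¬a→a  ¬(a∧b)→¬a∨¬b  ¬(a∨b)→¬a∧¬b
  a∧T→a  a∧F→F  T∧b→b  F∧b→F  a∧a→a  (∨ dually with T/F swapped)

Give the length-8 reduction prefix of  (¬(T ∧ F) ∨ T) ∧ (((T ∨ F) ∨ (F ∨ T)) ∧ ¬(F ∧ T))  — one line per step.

  start: (¬(T ∧ F) ∨ T) ∧ (((T ∨ F) ∨ (F ∨ T)) ∧ ¬(F ∧ T))
  [1] T ∧ (((T ∨ F) ∨ (F ∨ T)) ∧ ¬(F ∧ T))
  [2] ((T ∨ F) ∨ (F ∨ T)) ∧ ¬(F ∧ T)
  [3] (T ∨ (F ∨ T)) ∧ ¬(F ∧ T)
  [4] T ∧ ¬(F ∧ T)
  [5] ¬(F ∧ T)
  [6] ¬F ∨ ¬T
  [7] T ∨ ¬T
  [8] T

Answer: after 8 steps: T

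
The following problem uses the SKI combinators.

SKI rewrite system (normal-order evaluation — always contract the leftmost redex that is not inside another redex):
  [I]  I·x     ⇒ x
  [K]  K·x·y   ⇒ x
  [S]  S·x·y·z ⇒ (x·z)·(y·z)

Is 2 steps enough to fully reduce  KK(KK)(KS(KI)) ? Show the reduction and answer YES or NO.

Answer: YES — reaches normal form KS in 2 ≤ 2 steps

Derivation:
  start: KK(KK)(KS(KI))
  [1] K(KS(KI))
  [2] KS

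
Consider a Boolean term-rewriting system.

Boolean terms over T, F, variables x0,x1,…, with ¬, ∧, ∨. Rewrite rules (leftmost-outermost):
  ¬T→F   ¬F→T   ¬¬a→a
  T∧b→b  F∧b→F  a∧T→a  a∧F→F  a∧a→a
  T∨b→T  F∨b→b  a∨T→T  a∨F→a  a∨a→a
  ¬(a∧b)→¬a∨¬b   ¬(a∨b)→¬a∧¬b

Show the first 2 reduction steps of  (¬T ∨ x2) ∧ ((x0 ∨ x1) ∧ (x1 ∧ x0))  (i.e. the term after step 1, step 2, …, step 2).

  start: (¬T ∨ x2) ∧ ((x0 ∨ x1) ∧ (x1 ∧ x0))
  [1] (F ∨ x2) ∧ ((x0 ∨ x1) ∧ (x1 ∧ x0))
  [2] x2 ∧ ((x0 ∨ x1) ∧ (x1 ∧ x0))

Answer: after 2 steps: x2 ∧ ((x0 ∨ x1) ∧ (x1 ∧ x0))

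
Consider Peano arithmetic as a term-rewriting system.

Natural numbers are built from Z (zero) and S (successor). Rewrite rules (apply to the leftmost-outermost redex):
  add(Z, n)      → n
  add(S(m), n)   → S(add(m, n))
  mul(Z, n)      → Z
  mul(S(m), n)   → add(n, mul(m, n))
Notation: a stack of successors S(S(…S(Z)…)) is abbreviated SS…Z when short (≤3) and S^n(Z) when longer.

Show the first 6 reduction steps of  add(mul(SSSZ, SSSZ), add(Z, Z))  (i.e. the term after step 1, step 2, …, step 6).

Answer: after 6 steps: S(S(add(S(add(Z, mul(SSZ, SSSZ))), add(Z, Z))))

Working:
  start: add(mul(SSSZ, SSSZ), add(Z, Z))
  →1  add(add(SSSZ, mul(SSZ, SSSZ)), add(Z, Z))
  →2  add(S(add(SSZ, mul(SSZ, SSSZ))), add(Z, Z))
  →3  S(add(add(SSZ, mul(SSZ, SSSZ)), add(Z, Z)))
  →4  S(add(S(add(SZ, mul(SSZ, SSSZ))), add(Z, Z)))
  →5  S(S(add(add(SZ, mul(SSZ, SSSZ)), add(Z, Z))))
  →6  S(S(add(S(add(Z, mul(SSZ, SSSZ))), add(Z, Z))))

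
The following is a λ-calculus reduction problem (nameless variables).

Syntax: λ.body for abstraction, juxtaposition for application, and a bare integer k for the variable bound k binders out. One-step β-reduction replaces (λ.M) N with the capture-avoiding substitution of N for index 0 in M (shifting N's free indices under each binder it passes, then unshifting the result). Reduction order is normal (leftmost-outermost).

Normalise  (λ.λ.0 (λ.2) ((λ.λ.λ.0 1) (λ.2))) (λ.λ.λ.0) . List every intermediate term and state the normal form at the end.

  start: (λ.λ.0 (λ.2) ((λ.λ.λ.0 1) (λ.2))) (λ.λ.λ.0)
  →1  λ.0 (λ.λ.λ.λ.0) ((λ.λ.λ.0 1) (λ.λ.λ.λ.0))
  →2  λ.0 (λ.λ.λ.λ.0) (λ.λ.0 1)

Answer: normal form = λ.0 (λ.λ.λ.λ.0) (λ.λ.0 1)  (in 2 steps)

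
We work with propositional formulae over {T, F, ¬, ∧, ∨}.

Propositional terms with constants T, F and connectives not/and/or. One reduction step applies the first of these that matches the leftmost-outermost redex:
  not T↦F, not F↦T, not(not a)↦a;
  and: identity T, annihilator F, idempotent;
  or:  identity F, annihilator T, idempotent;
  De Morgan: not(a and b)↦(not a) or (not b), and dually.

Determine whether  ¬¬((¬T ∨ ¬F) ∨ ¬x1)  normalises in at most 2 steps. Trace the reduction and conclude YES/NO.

Answer: NO — after 2 steps the term is (F ∨ ¬F) ∨ ¬x1, not yet normal

Reduction:
  start: ¬¬((¬T ∨ ¬F) ∨ ¬x1)
  →1  (¬T ∨ ¬F) ∨ ¬x1
  →2  (F ∨ ¬F) ∨ ¬x1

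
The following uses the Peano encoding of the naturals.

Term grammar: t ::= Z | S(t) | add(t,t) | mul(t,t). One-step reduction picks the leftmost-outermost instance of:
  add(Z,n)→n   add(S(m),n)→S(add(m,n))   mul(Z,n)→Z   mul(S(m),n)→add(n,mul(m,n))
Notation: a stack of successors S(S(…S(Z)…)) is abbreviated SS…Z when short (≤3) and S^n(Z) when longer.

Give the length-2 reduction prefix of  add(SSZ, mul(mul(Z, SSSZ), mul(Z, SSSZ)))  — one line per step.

  start: add(SSZ, mul(mul(Z, SSSZ), mul(Z, SSSZ)))
  →1  S(add(SZ, mul(mul(Z, SSSZ), mul(Z, SSSZ))))
  →2  S(S(add(Z, mul(mul(Z, SSSZ), mul(Z, SSSZ)))))

Answer: after 2 steps: S(S(add(Z, mul(mul(Z, SSSZ), mul(Z, SSSZ)))))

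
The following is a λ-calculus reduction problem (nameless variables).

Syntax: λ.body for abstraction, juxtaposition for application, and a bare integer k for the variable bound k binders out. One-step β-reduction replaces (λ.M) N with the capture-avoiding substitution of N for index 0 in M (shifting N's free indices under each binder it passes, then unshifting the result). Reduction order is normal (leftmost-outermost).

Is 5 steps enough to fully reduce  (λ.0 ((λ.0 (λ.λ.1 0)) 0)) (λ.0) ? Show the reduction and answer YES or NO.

Answer: YES — reaches normal form λ.λ.1 0 in 4 ≤ 5 steps

Working:
  start: (λ.0 ((λ.0 (λ.λ.1 0)) 0)) (λ.0)
  [1] (λ.0) ((λ.0 (λ.λ.1 0)) (λ.0))
  [2] (λ.0 (λ.λ.1 0)) (λ.0)
  [3] (λ.0) (λ.λ.1 0)
  [4] λ.λ.1 0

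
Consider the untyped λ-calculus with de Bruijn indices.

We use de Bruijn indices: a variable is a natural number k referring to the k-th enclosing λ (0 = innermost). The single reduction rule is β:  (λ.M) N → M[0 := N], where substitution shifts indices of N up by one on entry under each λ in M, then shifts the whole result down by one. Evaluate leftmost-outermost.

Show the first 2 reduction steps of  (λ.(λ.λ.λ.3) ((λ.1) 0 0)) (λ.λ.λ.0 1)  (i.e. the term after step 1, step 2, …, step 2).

Answer: after 2 steps: λ.λ.λ.λ.λ.0 1

Working:
  start: (λ.(λ.λ.λ.3) ((λ.1) 0 0)) (λ.λ.λ.0 1)
  →1  (λ.λ.λ.λ.λ.λ.0 1) ((λ.λ.λ.λ.0 1) (λ.λ.λ.0 1) (λ.λ.λ.0 1))
  →2  λ.λ.λ.λ.λ.0 1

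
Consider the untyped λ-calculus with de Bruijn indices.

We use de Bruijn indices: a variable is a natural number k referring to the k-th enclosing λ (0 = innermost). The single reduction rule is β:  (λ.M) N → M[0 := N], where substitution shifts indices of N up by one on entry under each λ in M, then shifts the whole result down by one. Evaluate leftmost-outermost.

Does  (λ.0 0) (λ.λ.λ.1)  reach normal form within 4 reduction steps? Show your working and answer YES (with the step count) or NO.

  start: (λ.0 0) (λ.λ.λ.1)
  [1] (λ.λ.λ.1) (λ.λ.λ.1)
  [2] λ.λ.1

Answer: YES — reaches normal form λ.λ.1 in 2 ≤ 4 steps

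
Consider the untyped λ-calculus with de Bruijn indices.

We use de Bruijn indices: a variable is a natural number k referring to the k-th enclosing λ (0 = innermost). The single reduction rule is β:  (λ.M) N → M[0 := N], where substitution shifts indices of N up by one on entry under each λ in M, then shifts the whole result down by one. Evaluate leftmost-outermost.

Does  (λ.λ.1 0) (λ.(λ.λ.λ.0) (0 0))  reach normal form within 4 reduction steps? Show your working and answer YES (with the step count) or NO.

Answer: YES — reaches normal form λ.λ.λ.0 in 3 ≤ 4 steps

Working:
  start: (λ.λ.1 0) (λ.(λ.λ.λ.0) (0 0))
  [1] λ.(λ.(λ.λ.λ.0) (0 0)) 0
  [2] λ.(λ.λ.λ.0) (0 0)
  [3] λ.λ.λ.0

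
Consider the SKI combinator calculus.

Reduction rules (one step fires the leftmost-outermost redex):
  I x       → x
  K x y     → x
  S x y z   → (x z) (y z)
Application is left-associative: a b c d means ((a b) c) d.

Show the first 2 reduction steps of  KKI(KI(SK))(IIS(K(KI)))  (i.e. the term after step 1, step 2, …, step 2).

Answer: after 2 steps: KI(SK)

Working:
  start: KKI(KI(SK))(IIS(K(KI)))
  step 1: K(KI(SK))(IIS(K(KI)))
  step 2: KI(SK)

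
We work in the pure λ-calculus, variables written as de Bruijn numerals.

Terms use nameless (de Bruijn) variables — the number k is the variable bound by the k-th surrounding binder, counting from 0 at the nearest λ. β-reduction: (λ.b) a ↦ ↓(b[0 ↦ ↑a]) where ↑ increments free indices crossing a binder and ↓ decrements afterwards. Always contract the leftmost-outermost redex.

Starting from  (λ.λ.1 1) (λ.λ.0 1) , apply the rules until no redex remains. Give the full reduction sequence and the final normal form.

Answer: normal form = λ.λ.0 (λ.λ.0 1)  (in 2 steps)

Reduction:
  start: (λ.λ.1 1) (λ.λ.0 1)
  [1] λ.(λ.λ.0 1) (λ.λ.0 1)
  [2] λ.λ.0 (λ.λ.0 1)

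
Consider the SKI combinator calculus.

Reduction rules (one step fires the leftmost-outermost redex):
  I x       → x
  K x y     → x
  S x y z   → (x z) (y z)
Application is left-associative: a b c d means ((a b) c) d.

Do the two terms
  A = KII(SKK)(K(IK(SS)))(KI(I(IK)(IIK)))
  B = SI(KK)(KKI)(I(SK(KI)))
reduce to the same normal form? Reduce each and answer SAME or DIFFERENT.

Term A:
  start: KII(SKK)(K(IK(SS)))(KI(I(IK)(IIK)))
  →1  I(SKK)(K(IK(SS)))(KI(I(IK)(IIK)))
  →2  SKK(K(IK(SS)))(KI(I(IK)(IIK)))
  →3  K(K(IK(SS)))(K(K(IK(SS))))(KI(I(IK)(IIK)))
  →4  K(IK(SS))(KI(I(IK)(IIK)))
  →5  IK(SS)
  →6  K(SS)

Term B:
  start: SI(KK)(KKI)(I(SK(KI)))
  →1  I(KKI)(KK(KKI))(I(SK(KI)))
  →2  KKI(KK(KKI))(I(SK(KI)))
  →3  K(KK(KKI))(I(SK(KI)))
  →4  KK(KKI)
  →5  K

Answer: DIFFERENT — A ⇓ K(SS), B ⇓ K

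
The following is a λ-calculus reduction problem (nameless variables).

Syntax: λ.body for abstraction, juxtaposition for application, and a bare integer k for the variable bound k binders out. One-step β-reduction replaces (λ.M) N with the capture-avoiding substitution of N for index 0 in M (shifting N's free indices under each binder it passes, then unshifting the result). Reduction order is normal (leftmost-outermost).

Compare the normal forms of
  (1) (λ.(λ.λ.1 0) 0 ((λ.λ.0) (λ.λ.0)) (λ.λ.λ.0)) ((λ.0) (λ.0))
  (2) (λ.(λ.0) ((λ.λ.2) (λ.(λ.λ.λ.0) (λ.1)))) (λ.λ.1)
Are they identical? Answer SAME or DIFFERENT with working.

Term A:
  start: (λ.(λ.λ.1 0) 0 ((λ.λ.0) (λ.λ.0)) (λ.λ.λ.0)) ((λ.0) (λ.0))
  →1  (λ.λ.1 0) ((λ.0) (λ.0)) ((λ.λ.0) (λ.λ.0)) (λ.λ.λ.0)
  →2  (λ.(λ.0) (λ.0) 0) ((λ.λ.0) (λ.λ.0)) (λ.λ.λ.0)
  →3  (λ.0) (λ.0) ((λ.λ.0) (λ.λ.0)) (λ.λ.λ.0)
  →4  (λ.0) ((λ.λ.0) (λ.λ.0)) (λ.λ.λ.0)
  →5  (λ.λ.0) (λ.λ.0) (λ.λ.λ.0)
  →6  (λ.0) (λ.λ.λ.0)
  →7  λ.λ.λ.0

Term B:
  start: (λ.(λ.0) ((λ.λ.2) (λ.(λ.λ.λ.0) (λ.1)))) (λ.λ.1)
  →1  (λ.0) ((λ.λ.λ.λ.1) (λ.(λ.λ.λ.0) (λ.1)))
  →2  (λ.λ.λ.λ.1) (λ.(λ.λ.λ.0) (λ.1))
  →3  λ.λ.λ.1

Answer: DIFFERENT — A ⇓ λ.λ.λ.0, B ⇓ λ.λ.λ.1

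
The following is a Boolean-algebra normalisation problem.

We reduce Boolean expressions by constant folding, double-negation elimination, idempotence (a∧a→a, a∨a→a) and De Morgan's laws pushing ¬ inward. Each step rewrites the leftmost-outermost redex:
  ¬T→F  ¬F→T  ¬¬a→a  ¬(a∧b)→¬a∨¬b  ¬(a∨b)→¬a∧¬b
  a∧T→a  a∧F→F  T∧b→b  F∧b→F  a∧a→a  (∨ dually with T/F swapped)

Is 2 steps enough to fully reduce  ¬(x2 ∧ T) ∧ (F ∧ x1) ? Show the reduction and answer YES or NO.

Answer: NO — after 2 steps the term is (¬x2 ∨ F) ∧ (F ∧ x1), not yet normal

Reduction:
  start: ¬(x2 ∧ T) ∧ (F ∧ x1)
  →1  (¬x2 ∨ ¬T) ∧ (F ∧ x1)
  →2  (¬x2 ∨ F) ∧ (F ∧ x1)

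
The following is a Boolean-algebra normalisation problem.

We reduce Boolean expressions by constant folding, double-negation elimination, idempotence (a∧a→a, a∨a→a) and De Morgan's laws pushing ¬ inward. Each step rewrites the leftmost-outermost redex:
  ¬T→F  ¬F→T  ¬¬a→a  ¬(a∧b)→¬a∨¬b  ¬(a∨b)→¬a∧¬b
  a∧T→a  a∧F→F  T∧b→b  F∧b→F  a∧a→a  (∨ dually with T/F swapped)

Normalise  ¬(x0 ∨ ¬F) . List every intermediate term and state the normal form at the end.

Answer: normal form = F  (in 3 steps)

Derivation:
  start: ¬(x0 ∨ ¬F)
  [1] ¬x0 ∧ ¬¬F
  [2] ¬x0 ∧ F
  [3] F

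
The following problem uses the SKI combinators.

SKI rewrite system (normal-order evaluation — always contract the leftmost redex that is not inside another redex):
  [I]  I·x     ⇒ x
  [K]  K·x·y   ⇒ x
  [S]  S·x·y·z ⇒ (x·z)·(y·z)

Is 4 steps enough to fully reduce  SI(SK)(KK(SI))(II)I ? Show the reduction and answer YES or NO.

Answer: NO — after 4 steps the term is SK(KK(SI))I, not yet normal

Derivation:
  start: SI(SK)(KK(SI))(II)I
  step 1: I(KK(SI))(SK(KK(SI)))(II)I
  step 2: KK(SI)(SK(KK(SI)))(II)I
  step 3: K(SK(KK(SI)))(II)I
  step 4: SK(KK(SI))I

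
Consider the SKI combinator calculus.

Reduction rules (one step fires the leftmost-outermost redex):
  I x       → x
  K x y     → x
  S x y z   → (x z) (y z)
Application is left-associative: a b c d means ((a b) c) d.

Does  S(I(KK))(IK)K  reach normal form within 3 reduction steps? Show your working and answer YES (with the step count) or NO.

Answer: NO — after 3 steps the term is K(IKK), not yet normal

Derivation:
  start: S(I(KK))(IK)K
  step 1: I(KK)K(IKK)
  step 2: KKK(IKK)
  step 3: K(IKK)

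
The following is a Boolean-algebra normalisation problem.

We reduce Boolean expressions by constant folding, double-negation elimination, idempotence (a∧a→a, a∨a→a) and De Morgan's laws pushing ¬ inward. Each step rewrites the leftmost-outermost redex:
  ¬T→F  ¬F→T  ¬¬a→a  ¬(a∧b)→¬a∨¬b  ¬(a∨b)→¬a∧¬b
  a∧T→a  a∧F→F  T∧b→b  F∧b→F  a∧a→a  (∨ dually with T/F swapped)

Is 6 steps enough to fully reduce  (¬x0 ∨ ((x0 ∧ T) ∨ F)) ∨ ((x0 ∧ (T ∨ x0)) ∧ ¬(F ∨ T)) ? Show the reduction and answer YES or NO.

  start: (¬x0 ∨ ((x0 ∧ T) ∨ F)) ∨ ((x0 ∧ (T ∨ x0)) ∧ ¬(F ∨ T))
  →1  (¬x0 ∨ (x0 ∧ T)) ∨ ((x0 ∧ (T ∨ x0)) ∧ ¬(F ∨ T))
  →2  (¬x0 ∨ x0) ∨ ((x0 ∧ (T ∨ x0)) ∧ ¬(F ∨ T))
  →3  (¬x0 ∨ x0) ∨ ((x0 ∧ T) ∧ ¬(F ∨ T))
  →4  (¬x0 ∨ x0) ∨ (x0 ∧ ¬(F ∨ T))
  →5  (¬x0 ∨ x0) ∨ (x0 ∧ (¬F ∧ ¬T))
  →6  (¬x0 ∨ x0) ∨ (x0 ∧ (T ∧ ¬T))

Answer: NO — after 6 steps the term is (¬x0 ∨ x0) ∨ (x0 ∧ (T ∧ ¬T)), not yet normal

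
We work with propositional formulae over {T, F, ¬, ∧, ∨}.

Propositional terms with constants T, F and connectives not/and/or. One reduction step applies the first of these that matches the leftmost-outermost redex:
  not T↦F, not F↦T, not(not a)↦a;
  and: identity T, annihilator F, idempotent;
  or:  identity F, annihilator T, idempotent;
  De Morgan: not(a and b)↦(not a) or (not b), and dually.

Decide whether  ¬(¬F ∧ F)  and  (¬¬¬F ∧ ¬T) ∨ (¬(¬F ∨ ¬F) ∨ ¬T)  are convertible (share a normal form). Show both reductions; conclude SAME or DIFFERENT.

Answer: DIFFERENT — A ⇓ T, B ⇓ F

Working:
Term A:
  start: ¬(¬F ∧ F)
  step 1: ¬¬F ∨ ¬F
  step 2: F ∨ ¬F
  step 3: ¬F
  step 4: T

Term B:
  start: (¬¬¬F ∧ ¬T) ∨ (¬(¬F ∨ ¬F) ∨ ¬T)
  step 1: (¬F ∧ ¬T) ∨ (¬(¬F ∨ ¬F) ∨ ¬T)
  step 2: (T ∧ ¬T) ∨ (¬(¬F ∨ ¬F) ∨ ¬T)
  step 3: ¬T ∨ (¬(¬F ∨ ¬F) ∨ ¬T)
  step 4: F ∨ (¬(¬F ∨ ¬F) ∨ ¬T)
  step 5: ¬(¬F ∨ ¬F) ∨ ¬T
  step 6: (¬¬F ∧ ¬¬F) ∨ ¬T
  step 7: ¬¬F ∨ ¬T
  step 8: F ∨ ¬T
  step 9: ¬T
  step 10: F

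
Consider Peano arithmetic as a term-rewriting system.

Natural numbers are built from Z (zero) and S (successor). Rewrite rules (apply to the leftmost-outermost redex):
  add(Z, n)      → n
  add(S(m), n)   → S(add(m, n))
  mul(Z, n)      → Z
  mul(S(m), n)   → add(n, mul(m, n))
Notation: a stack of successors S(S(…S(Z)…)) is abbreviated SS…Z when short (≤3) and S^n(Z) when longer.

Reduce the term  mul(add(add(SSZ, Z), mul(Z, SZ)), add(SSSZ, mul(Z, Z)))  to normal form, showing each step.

Answer: normal form = S^6(Z)  (in 28 steps)

Working:
  start: mul(add(add(SSZ, Z), mul(Z, SZ)), add(SSSZ, mul(Z, Z)))
  step 1: mul(add(S(add(SZ, Z)), mul(Z, SZ)), add(SSSZ, mul(Z, Z)))
  step 2: mul(S(add(add(SZ, Z), mul(Z, SZ))), add(SSSZ, mul(Z, Z)))
  step 3: add(add(SSSZ, mul(Z, Z)), mul(add(add(SZ, Z), mul(Z, SZ)), add(SSSZ, mul(Z, Z))))
  step 4: add(S(add(SSZ, mul(Z, Z))), mul(add(add(SZ, Z), mul(Z, SZ)), add(SSSZ, mul(Z, Z))))
  step 5: S(add(add(SSZ, mul(Z, Z)), mul(add(add(SZ, Z), mul(Z, SZ)), add(SSSZ, mul(Z, Z)))))
  step 6: S(add(S(add(SZ, mul(Z, Z))), mul(add(add(SZ, Z), mul(Z, SZ)), add(SSSZ, mul(Z, Z)))))
  step 7: S(S(add(add(SZ, mul(Z, Z)), mul(add(add(SZ, Z), mul(Z, SZ)), add(SSSZ, mul(Z, Z))))))
  step 8: S(S(add(S(add(Z, mul(Z, Z))), mul(add(add(SZ, Z), mul(Z, SZ)), add(SSSZ, mul(Z, Z))))))
  step 9: S(S(S(add(add(Z, mul(Z, Z)), mul(add(add(SZ, Z), mul(Z, SZ)), add(SSSZ, mul(Z, Z)))))))
  step 10: S(S(S(add(mul(Z, Z), mul(add(add(SZ, Z), mul(Z, SZ)), add(SSSZ, mul(Z, Z)))))))
  step 11: S(S(S(add(Z, mul(add(add(SZ, Z), mul(Z, SZ)), add(SSSZ, mul(Z, Z)))))))
  step 12: S(S(S(mul(add(add(SZ, Z), mul(Z, SZ)), add(SSSZ, mul(Z, Z))))))
  step 13: S(S(S(mul(add(S(add(Z, Z)), mul(Z, SZ)), add(SSSZ, mul(Z, Z))))))
  step 14: S(S(S(mul(S(add(add(Z, Z), mul(Z, SZ))), add(SSSZ, mul(Z, Z))))))
  step 15: S(S(S(add(add(SSSZ, mul(Z, Z)), mul(add(add(Z, Z), mul(Z, SZ)), add(SSSZ, mul(Z, Z)))))))
  step 16: S(S(S(add(S(add(SSZ, mul(Z, Z))), mul(add(add(Z, Z), mul(Z, SZ)), add(SSSZ, mul(Z, Z)))))))
  step 17: S(S(S(S(add(add(SSZ, mul(Z, Z)), mul(add(add(Z, Z), mul(Z, SZ)), add(SSSZ, mul(Z, Z))))))))
  step 18: S(S(S(S(add(S(add(SZ, mul(Z, Z))), mul(add(add(Z, Z), mul(Z, SZ)), add(SSSZ, mul(Z, Z))))))))
  step 19: S(S(S(S(S(add(add(SZ, mul(Z, Z)), mul(add(add(Z, Z), mul(Z, SZ)), add(SSSZ, mul(Z, Z)))))))))
  step 20: S(S(S(S(S(add(S(add(Z, mul(Z, Z))), mul(add(add(Z, Z), mul(Z, SZ)), add(SSSZ, mul(Z, Z)))))))))
  step 21: S(S(S(S(S(S(add(add(Z, mul(Z, Z)), mul(add(add(Z, Z), mul(Z, SZ)), add(SSSZ, mul(Z, Z))))))))))
  step 22: S(S(S(S(S(S(add(mul(Z, Z), mul(add(add(Z, Z), mul(Z, SZ)), add(SSSZ, mul(Z, Z))))))))))
  step 23: S(S(S(S(S(S(add(Z, mul(add(add(Z, Z), mul(Z, SZ)), add(SSSZ, mul(Z, Z))))))))))
  step 24: S(S(S(S(S(S(mul(add(add(Z, Z), mul(Z, SZ)), add(SSSZ, mul(Z, Z)))))))))
  step 25: S(S(S(S(S(S(mul(add(Z, mul(Z, SZ)), add(SSSZ, mul(Z, Z)))))))))
  step 26: S(S(S(S(S(S(mul(mul(Z, SZ), add(SSSZ, mul(Z, Z)))))))))
  step 27: S(S(S(S(S(S(mul(Z, add(SSSZ, mul(Z, Z)))))))))
  step 28: S^6(Z)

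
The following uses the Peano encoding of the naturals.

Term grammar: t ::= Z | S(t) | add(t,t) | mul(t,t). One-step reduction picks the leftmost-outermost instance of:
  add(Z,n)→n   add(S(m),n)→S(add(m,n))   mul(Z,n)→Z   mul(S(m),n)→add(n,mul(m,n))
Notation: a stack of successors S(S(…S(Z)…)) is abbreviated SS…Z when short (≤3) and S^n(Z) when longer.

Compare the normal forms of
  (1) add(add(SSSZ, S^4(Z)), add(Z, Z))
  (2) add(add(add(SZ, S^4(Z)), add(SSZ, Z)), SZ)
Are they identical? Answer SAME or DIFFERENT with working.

Answer: DIFFERENT — A ⇓ S^7(Z), B ⇓ S^8(Z)

Working:
Term A:
  start: add(add(SSSZ, S^4(Z)), add(Z, Z))
  step 1: add(S(add(SSZ, S^4(Z))), add(Z, Z))
  step 2: S(add(add(SSZ, S^4(Z)), add(Z, Z)))
  step 3: S(add(S(add(SZ, S^4(Z))), add(Z, Z)))
  step 4: S(S(add(add(SZ, S^4(Z)), add(Z, Z))))
  step 5: S(S(add(S(add(Z, S^4(Z))), add(Z, Z))))
  step 6: S(S(S(add(add(Z, S^4(Z)), add(Z, Z)))))
  step 7: S(S(S(add(S^4(Z), add(Z, Z)))))
  step 8: S(S(S(S(add(SSSZ, add(Z, Z))))))
  step 9: S(S(S(S(S(add(SSZ, add(Z, Z)))))))
  step 10: S(S(S(S(S(S(add(SZ, add(Z, Z))))))))
  step 11: S(S(S(S(S(S(S(add(Z, add(Z, Z)))))))))
  step 12: S(S(S(S(S(S(S(add(Z, Z))))))))
  step 13: S^7(Z)

Term B:
  start: add(add(add(SZ, S^4(Z)), add(SSZ, Z)), SZ)
  step 1: add(add(S(add(Z, S^4(Z))), add(SSZ, Z)), SZ)
  step 2: add(S(add(add(Z, S^4(Z)), add(SSZ, Z))), SZ)
  step 3: S(add(add(add(Z, S^4(Z)), add(SSZ, Z)), SZ))
  step 4: S(add(add(S^4(Z), add(SSZ, Z)), SZ))
  step 5: S(add(S(add(SSSZ, add(SSZ, Z))), SZ))
  step 6: S(S(add(add(SSSZ, add(SSZ, Z)), SZ)))
  step 7: S(S(add(S(add(SSZ, add(SSZ, Z))), SZ)))
  step 8: S(S(S(add(add(SSZ, add(SSZ, Z)), SZ))))
  step 9: S(S(S(add(S(add(SZ, add(SSZ, Z))), SZ))))
  step 10: S(S(S(S(add(add(SZ, add(SSZ, Z)), SZ)))))
  step 11: S(S(S(S(add(S(add(Z, add(SSZ, Z))), SZ)))))
  step 12: S(S(S(S(S(add(add(Z, add(SSZ, Z)), SZ))))))
  step 13: S(S(S(S(S(add(add(SSZ, Z), SZ))))))
  step 14: S(S(S(S(S(add(S(add(SZ, Z)), SZ))))))
  step 15: S(S(S(S(S(S(add(add(SZ, Z), SZ)))))))
  step 16: S(S(S(S(S(S(add(S(add(Z, Z)), SZ)))))))
  step 17: S(S(S(S(S(S(S(add(add(Z, Z), SZ))))))))
  step 18: S(S(S(S(S(S(S(add(Z, SZ))))))))
  step 19: S^8(Z)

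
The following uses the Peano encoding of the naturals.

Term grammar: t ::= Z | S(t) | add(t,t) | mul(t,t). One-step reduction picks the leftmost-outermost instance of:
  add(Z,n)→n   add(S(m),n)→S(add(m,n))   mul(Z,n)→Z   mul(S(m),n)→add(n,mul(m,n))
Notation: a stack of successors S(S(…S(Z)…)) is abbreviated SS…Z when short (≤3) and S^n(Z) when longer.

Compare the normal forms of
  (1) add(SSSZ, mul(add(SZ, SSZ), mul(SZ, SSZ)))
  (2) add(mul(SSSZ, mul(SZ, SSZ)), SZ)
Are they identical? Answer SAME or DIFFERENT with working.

Answer: DIFFERENT — A ⇓ S^9(Z), B ⇓ S^7(Z)

Working:
Term A:
  start: add(SSSZ, mul(add(SZ, SSZ), mul(SZ, SSZ)))
  [1] S(add(SSZ, mul(add(SZ, SSZ), mul(SZ, SSZ))))
  [2] S(S(add(SZ, mul(add(SZ, SSZ), mul(SZ, SSZ)))))
  [3] S(S(S(add(Z, mul(add(SZ, SSZ), mul(SZ, SSZ))))))
  [4] S(S(S(mul(add(SZ, SSZ), mul(SZ, SSZ)))))
  [5] S(S(S(mul(S(add(Z, SSZ)), mul(SZ, SSZ)))))
  [6] S(S(S(add(mul(SZ, SSZ), mul(add(Z, SSZ), mul(SZ, SSZ))))))
  [7] S(S(S(add(add(SSZ, mul(Z, SSZ)), mul(add(Z, SSZ), mul(SZ, SSZ))))))
  [8] S(S(S(add(S(add(SZ, mul(Z, SSZ))), mul(add(Z, SSZ), mul(SZ, SSZ))))))
  [9] S(S(S(S(add(add(SZ, mul(Z, SSZ)), mul(add(Z, SSZ), mul(SZ, SSZ)))))))
  [10] S(S(S(S(add(S(add(Z, mul(Z, SSZ))), mul(add(Z, SSZ), mul(SZ, SSZ)))))))
  [11] S(S(S(S(S(add(add(Z, mul(Z, SSZ)), mul(add(Z, SSZ), mul(SZ, SSZ))))))))
  [12] S(S(S(S(S(add(mul(Z, SSZ), mul(add(Z, SSZ), mul(SZ, SSZ))))))))
  [13] S(S(S(S(S(add(Z, mul(add(Z, SSZ), mul(SZ, SSZ))))))))
  [14] S(S(S(S(S(mul(add(Z, SSZ), mul(SZ, SSZ)))))))
  [15] S(S(S(S(S(mul(SSZ, mul(SZ, SSZ)))))))
  [16] S(S(S(S(S(add(mul(SZ, SSZ), mul(SZ, mul(SZ, SSZ))))))))
  [17] S(S(S(S(S(add(add(SSZ, mul(Z, SSZ)), mul(SZ, mul(SZ, SSZ))))))))
  [18] S(S(S(S(S(add(S(add(SZ, mul(Z, SSZ))), mul(SZ, mul(SZ, SSZ))))))))
  [19] S(S(S(S(S(S(add(add(SZ, mul(Z, SSZ)), mul(SZ, mul(SZ, SSZ)))))))))
  [20] S(S(S(S(S(S(add(S(add(Z, mul(Z, SSZ))), mul(SZ, mul(SZ, SSZ)))))))))
  [21] S(S(S(S(S(S(S(add(add(Z, mul(Z, SSZ)), mul(SZ, mul(SZ, SSZ))))))))))
  [22] S(S(S(S(S(S(S(add(mul(Z, SSZ), mul(SZ, mul(SZ, SSZ))))))))))
  [23] S(S(S(S(S(S(S(add(Z, mul(SZ, mul(SZ, SSZ))))))))))
  [24] S(S(S(S(S(S(S(mul(SZ, mul(SZ, SSZ)))))))))
  [25] S(S(S(S(S(S(S(add(mul(SZ, SSZ), mul(Z, mul(SZ, SSZ))))))))))
  [26] S(S(S(S(S(S(S(add(add(SSZ, mul(Z, SSZ)), mul(Z, mul(SZ, SSZ))))))))))
  [27] S(S(S(S(S(S(S(add(S(add(SZ, mul(Z, SSZ))), mul(Z, mul(SZ, SSZ))))))))))
  [28] S(S(S(S(S(S(S(S(add(add(SZ, mul(Z, SSZ)), mul(Z, mul(SZ, SSZ)))))))))))
  [29] S(S(S(S(S(S(S(S(add(S(add(Z, mul(Z, SSZ))), mul(Z, mul(SZ, SSZ)))))))))))
  [30] S(S(S(S(S(S(S(S(S(add(add(Z, mul(Z, SSZ)), mul(Z, mul(SZ, SSZ))))))))))))
  [31] S(S(S(S(S(S(S(S(S(add(mul(Z, SSZ), mul(Z, mul(SZ, SSZ))))))))))))
  [32] S(S(S(S(S(S(S(S(S(add(Z, mul(Z, mul(SZ, SSZ))))))))))))
  [33] S(S(S(S(S(S(S(S(S(mul(Z, mul(SZ, SSZ)))))))))))
  [34] S^9(Z)

Term B:
  start: add(mul(SSSZ, mul(SZ, SSZ)), SZ)
  [1] add(add(mul(SZ, SSZ), mul(SSZ, mul(SZ, SSZ))), SZ)
  [2] add(add(add(SSZ, mul(Z, SSZ)), mul(SSZ, mul(SZ, SSZ))), SZ)
  [3] add(add(S(add(SZ, mul(Z, SSZ))), mul(SSZ, mul(SZ, SSZ))), SZ)
  [4] add(S(add(add(SZ, mul(Z, SSZ)), mul(SSZ, mul(SZ, SSZ)))), SZ)
  [5] S(add(add(add(SZ, mul(Z, SSZ)), mul(SSZ, mul(SZ, SSZ))), SZ))
  [6] S(add(add(S(add(Z, mul(Z, SSZ))), mul(SSZ, mul(SZ, SSZ))), SZ))
  [7] S(add(S(add(add(Z, mul(Z, SSZ)), mul(SSZ, mul(SZ, SSZ)))), SZ))
  [8] S(S(add(add(add(Z, mul(Z, SSZ)), mul(SSZ, mul(SZ, SSZ))), SZ)))
  [9] S(S(add(add(mul(Z, SSZ), mul(SSZ, mul(SZ, SSZ))), SZ)))
  [10] S(S(add(add(Z, mul(SSZ, mul(SZ, SSZ))), SZ)))
  [11] S(S(add(mul(SSZ, mul(SZ, SSZ)), SZ)))
  [12] S(S(add(add(mul(SZ, SSZ), mul(SZ, mul(SZ, SSZ))), SZ)))
  [13] S(S(add(add(add(SSZ, mul(Z, SSZ)), mul(SZ, mul(SZ, SSZ))), SZ)))
  [14] S(S(add(add(S(add(SZ, mul(Z, SSZ))), mul(SZ, mul(SZ, SSZ))), SZ)))
  [15] S(S(add(S(add(add(SZ, mul(Z, SSZ)), mul(SZ, mul(SZ, SSZ)))), SZ)))
  [16] S(S(S(add(add(add(SZ, mul(Z, SSZ)), mul(SZ, mul(SZ, SSZ))), SZ))))
  [17] S(S(S(add(add(S(add(Z, mul(Z, SSZ))), mul(SZ, mul(SZ, SSZ))), SZ))))
  [18] S(S(S(add(S(add(add(Z, mul(Z, SSZ)), mul(SZ, mul(SZ, SSZ)))), SZ))))
  [19] S(S(S(S(add(add(add(Z, mul(Z, SSZ)), mul(SZ, mul(SZ, SSZ))), SZ)))))
  [20] S(S(S(S(add(add(mul(Z, SSZ), mul(SZ, mul(SZ, SSZ))), SZ)))))
  [21] S(S(S(S(add(add(Z, mul(SZ, mul(SZ, SSZ))), SZ)))))
  [22] S(S(S(S(add(mul(SZ, mul(SZ, SSZ)), SZ)))))
  [23] S(S(S(S(add(add(mul(SZ, SSZ), mul(Z, mul(SZ, SSZ))), SZ)))))
  [24] S(S(S(S(add(add(add(SSZ, mul(Z, SSZ)), mul(Z, mul(SZ, SSZ))), SZ)))))
  [25] S(S(S(S(add(add(S(add(SZ, mul(Z, SSZ))), mul(Z, mul(SZ, SSZ))), SZ)))))
  [26] S(S(S(S(add(S(add(add(SZ, mul(Z, SSZ)), mul(Z, mul(SZ, SSZ)))), SZ)))))
  [27] S(S(S(S(S(add(add(add(SZ, mul(Z, SSZ)), mul(Z, mul(SZ, SSZ))), SZ))))))
  [28] S(S(S(S(S(add(add(S(add(Z, mul(Z, SSZ))), mul(Z, mul(SZ, SSZ))), SZ))))))
  [29] S(S(S(S(S(add(S(add(add(Z, mul(Z, SSZ)), mul(Z, mul(SZ, SSZ)))), SZ))))))
  [30] S(S(S(S(S(S(add(add(add(Z, mul(Z, SSZ)), mul(Z, mul(SZ, SSZ))), SZ)))))))
  [31] S(S(S(S(S(S(add(add(mul(Z, SSZ), mul(Z, mul(SZ, SSZ))), SZ)))))))
  [32] S(S(S(S(S(S(add(add(Z, mul(Z, mul(SZ, SSZ))), SZ)))))))
  [33] S(S(S(S(S(S(add(mul(Z, mul(SZ, SSZ)), SZ)))))))
  [34] S(S(S(S(S(S(add(Z, SZ)))))))
  [35] S^7(Z)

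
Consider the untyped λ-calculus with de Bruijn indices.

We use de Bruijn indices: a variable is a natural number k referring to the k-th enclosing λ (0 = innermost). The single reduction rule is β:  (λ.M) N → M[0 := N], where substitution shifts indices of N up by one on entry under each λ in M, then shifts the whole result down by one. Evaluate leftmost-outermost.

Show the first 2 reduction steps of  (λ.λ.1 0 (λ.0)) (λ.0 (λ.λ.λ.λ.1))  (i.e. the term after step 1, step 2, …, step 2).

  start: (λ.λ.1 0 (λ.0)) (λ.0 (λ.λ.λ.λ.1))
  [1] λ.(λ.0 (λ.λ.λ.λ.1)) 0 (λ.0)
  [2] λ.0 (λ.λ.λ.λ.1) (λ.0)

Answer: after 2 steps: λ.0 (λ.λ.λ.λ.1) (λ.0)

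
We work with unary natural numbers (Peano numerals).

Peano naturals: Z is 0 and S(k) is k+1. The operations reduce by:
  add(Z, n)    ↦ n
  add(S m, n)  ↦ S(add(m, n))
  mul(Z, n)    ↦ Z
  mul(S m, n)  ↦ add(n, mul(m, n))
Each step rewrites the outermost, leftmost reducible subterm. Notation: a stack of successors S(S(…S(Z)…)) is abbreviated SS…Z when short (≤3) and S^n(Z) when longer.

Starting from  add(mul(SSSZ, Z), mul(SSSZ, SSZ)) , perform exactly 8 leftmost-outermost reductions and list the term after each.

  start: add(mul(SSSZ, Z), mul(SSSZ, SSZ))
  →1  add(add(Z, mul(SSZ, Z)), mul(SSSZ, SSZ))
  →2  add(mul(SSZ, Z), mul(SSSZ, SSZ))
  →3  add(add(Z, mul(SZ, Z)), mul(SSSZ, SSZ))
  →4  add(mul(SZ, Z), mul(SSSZ, SSZ))
  →5  add(add(Z, mul(Z, Z)), mul(SSSZ, SSZ))
  →6  add(mul(Z, Z), mul(SSSZ, SSZ))
  →7  add(Z, mul(SSSZ, SSZ))
  →8  mul(SSSZ, SSZ)

Answer: after 8 steps: mul(SSSZ, SSZ)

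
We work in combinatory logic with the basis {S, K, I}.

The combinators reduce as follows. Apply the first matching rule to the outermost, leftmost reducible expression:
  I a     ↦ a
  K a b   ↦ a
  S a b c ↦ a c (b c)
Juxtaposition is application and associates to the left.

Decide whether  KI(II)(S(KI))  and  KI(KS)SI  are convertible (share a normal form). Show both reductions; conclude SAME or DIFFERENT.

Term A:
  start: KI(II)(S(KI))
  [1] I(S(KI))
  [2] S(KI)

Term B:
  start: KI(KS)SI
  [1] ISI
  [2] SI

Answer: DIFFERENT — A ⇓ S(KI), B ⇓ SI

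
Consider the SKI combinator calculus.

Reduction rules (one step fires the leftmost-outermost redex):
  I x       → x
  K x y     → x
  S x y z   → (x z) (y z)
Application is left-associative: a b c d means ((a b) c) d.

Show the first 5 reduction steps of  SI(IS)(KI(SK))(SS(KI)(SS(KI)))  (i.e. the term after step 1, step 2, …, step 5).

  start: SI(IS)(KI(SK))(SS(KI)(SS(KI)))
  [1] I(KI(SK))(IS(KI(SK)))(SS(KI)(SS(KI)))
  [2] KI(SK)(IS(KI(SK)))(SS(KI)(SS(KI)))
  [3] I(IS(KI(SK)))(SS(KI)(SS(KI)))
  [4] IS(KI(SK))(SS(KI)(SS(KI)))
  [5] S(KI(SK))(SS(KI)(SS(KI)))

Answer: after 5 steps: S(KI(SK))(SS(KI)(SS(KI)))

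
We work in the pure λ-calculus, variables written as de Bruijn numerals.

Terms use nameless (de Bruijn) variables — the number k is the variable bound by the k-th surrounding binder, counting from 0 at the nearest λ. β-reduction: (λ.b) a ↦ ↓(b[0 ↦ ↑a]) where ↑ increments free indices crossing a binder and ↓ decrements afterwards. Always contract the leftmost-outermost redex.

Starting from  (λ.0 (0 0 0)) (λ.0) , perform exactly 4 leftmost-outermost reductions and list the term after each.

  start: (λ.0 (0 0 0)) (λ.0)
  step 1: (λ.0) ((λ.0) (λ.0) (λ.0))
  step 2: (λ.0) (λ.0) (λ.0)
  step 3: (λ.0) (λ.0)
  step 4: λ.0

Answer: after 4 steps: λ.0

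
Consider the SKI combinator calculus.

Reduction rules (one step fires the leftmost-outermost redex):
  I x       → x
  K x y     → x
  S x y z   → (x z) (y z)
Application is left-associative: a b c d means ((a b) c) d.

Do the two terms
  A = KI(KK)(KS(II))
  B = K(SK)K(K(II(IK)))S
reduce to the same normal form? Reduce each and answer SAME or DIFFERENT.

Term A:
  start: KI(KK)(KS(II))
  →1  I(KS(II))
  →2  KS(II)
  →3  S

Term B:
  start: K(SK)K(K(II(IK)))S
  →1  SK(K(II(IK)))S
  →2  KS(K(II(IK))S)
  →3  S

Answer: SAME — A ⇓ S, B ⇓ S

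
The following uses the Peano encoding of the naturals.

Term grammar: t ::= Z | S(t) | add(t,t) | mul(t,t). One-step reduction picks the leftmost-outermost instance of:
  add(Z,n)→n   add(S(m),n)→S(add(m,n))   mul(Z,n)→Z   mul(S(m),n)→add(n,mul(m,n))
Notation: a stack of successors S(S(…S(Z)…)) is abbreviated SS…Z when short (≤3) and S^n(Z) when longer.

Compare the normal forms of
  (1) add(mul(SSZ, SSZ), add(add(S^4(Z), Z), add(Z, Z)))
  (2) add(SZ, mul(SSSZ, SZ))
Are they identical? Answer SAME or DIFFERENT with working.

Answer: DIFFERENT — A ⇓ S^8(Z), B ⇓ S^4(Z)

Derivation:
Term A:
  start: add(mul(SSZ, SSZ), add(add(S^4(Z), Z), add(Z, Z)))
  →1  add(add(SSZ, mul(SZ, SSZ)), add(add(S^4(Z), Z), add(Z, Z)))
  →2  add(S(add(SZ, mul(SZ, SSZ))), add(add(S^4(Z), Z), add(Z, Z)))
  →3  S(add(add(SZ, mul(SZ, SSZ)), add(add(S^4(Z), Z), add(Z, Z))))
  →4  S(add(S(add(Z, mul(SZ, SSZ))), add(add(S^4(Z), Z), add(Z, Z))))
  →5  S(S(add(add(Z, mul(SZ, SSZ)), add(add(S^4(Z), Z), add(Z, Z)))))
  →6  S(S(add(mul(SZ, SSZ), add(add(S^4(Z), Z), add(Z, Z)))))
  →7  S(S(add(add(SSZ, mul(Z, SSZ)), add(add(S^4(Z), Z), add(Z, Z)))))
  →8  S(S(add(S(add(SZ, mul(Z, SSZ))), add(add(S^4(Z), Z), add(Z, Z)))))
  →9  S(S(S(add(add(SZ, mul(Z, SSZ)), add(add(S^4(Z), Z), add(Z, Z))))))
  →10  S(S(S(add(S(add(Z, mul(Z, SSZ))), add(add(S^4(Z), Z), add(Z, Z))))))
  →11  S(S(S(S(add(add(Z, mul(Z, SSZ)), add(add(S^4(Z), Z), add(Z, Z)))))))
  →12  S(S(S(S(add(mul(Z, SSZ), add(add(S^4(Z), Z), add(Z, Z)))))))
  →13  S(S(S(S(add(Z, add(add(S^4(Z), Z), add(Z, Z)))))))
  →14  S(S(S(S(add(add(S^4(Z), Z), add(Z, Z))))))
  →15  S(S(S(S(add(S(add(SSSZ, Z)), add(Z, Z))))))
  →16  S(S(S(S(S(add(add(SSSZ, Z), add(Z, Z)))))))
  →17  S(S(S(S(S(add(S(add(SSZ, Z)), add(Z, Z)))))))
  →18  S(S(S(S(S(S(add(add(SSZ, Z), add(Z, Z))))))))
  →19  S(S(S(S(S(S(add(S(add(SZ, Z)), add(Z, Z))))))))
  →20  S(S(S(S(S(S(S(add(add(SZ, Z), add(Z, Z)))))))))
  →21  S(S(S(S(S(S(S(add(S(add(Z, Z)), add(Z, Z)))))))))
  →22  S(S(S(S(S(S(S(S(add(add(Z, Z), add(Z, Z))))))))))
  →23  S(S(S(S(S(S(S(S(add(Z, add(Z, Z))))))))))
  →24  S(S(S(S(S(S(S(S(add(Z, Z)))))))))
  →25  S^8(Z)

Term B:
  start: add(SZ, mul(SSSZ, SZ))
  →1  S(add(Z, mul(SSSZ, SZ)))
  →2  S(mul(SSSZ, SZ))
  →3  S(add(SZ, mul(SSZ, SZ)))
  →4  S(S(add(Z, mul(SSZ, SZ))))
  →5  S(S(mul(SSZ, SZ)))
  →6  S(S(add(SZ, mul(SZ, SZ))))
  →7  S(S(S(add(Z, mul(SZ, SZ)))))
  →8  S(S(S(mul(SZ, SZ))))
  →9  S(S(S(add(SZ, mul(Z, SZ)))))
  →10  S(S(S(S(add(Z, mul(Z, SZ))))))
  →11  S(S(S(S(mul(Z, SZ)))))
  →12  S^4(Z)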